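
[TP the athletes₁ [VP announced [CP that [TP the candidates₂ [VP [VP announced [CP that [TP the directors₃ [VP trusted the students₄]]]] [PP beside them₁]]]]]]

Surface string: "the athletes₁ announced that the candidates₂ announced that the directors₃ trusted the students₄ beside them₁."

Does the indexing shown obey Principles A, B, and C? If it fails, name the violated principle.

grammatical

The two coindexed NPs are *the athletes₁* and *them₁*.
*them₁* is a pronoun; its binding domain is the embedded TP, whose subject is the candidates₂. Within that domain it is c-commanded only by *the candidates₂*, which carries a different index — the pronoun is free locally, so Principle B holds.
*the athletes₁* is an R-expression; *them₁* does not c-command it, and no other NP shares its index, so Principle C is satisfied.
All principles are respected.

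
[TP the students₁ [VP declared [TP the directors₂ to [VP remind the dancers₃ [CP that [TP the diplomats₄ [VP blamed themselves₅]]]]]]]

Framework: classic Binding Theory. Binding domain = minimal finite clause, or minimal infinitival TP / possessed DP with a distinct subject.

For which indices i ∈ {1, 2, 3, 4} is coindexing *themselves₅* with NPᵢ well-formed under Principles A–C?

*themselves* is an anaphor, so Principle A applies: it must be bound in its binding domain.
Binding domain of *themselves₅*: the embedded TP, whose subject is the diplomats₄.
*the students₁* c-commands the anaphor but is outside its binding domain → cannot satisfy Principle A.
*the directors₂* c-commands the anaphor but is outside its binding domain → cannot satisfy Principle A.
*the dancers₃* c-commands the anaphor but is outside its binding domain → cannot satisfy Principle A.
*the diplomats₄* c-commands the anaphor within its binding domain → licit binder.

{4}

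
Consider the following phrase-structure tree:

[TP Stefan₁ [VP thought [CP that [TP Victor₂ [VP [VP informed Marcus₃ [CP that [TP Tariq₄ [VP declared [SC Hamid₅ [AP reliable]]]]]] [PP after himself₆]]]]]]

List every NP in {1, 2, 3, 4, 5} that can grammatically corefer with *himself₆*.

*himself* is an anaphor, so Principle A applies: it must be bound in its binding domain.
Binding domain of *himself₆*: the embedded TP, whose subject is Victor₂.
*Stefan₁* c-commands the anaphor but is outside its binding domain → cannot satisfy Principle A.
*Victor₂* c-commands the anaphor within its binding domain → licit binder.
*Marcus₃* does not c-command the anaphor → cannot bind it.
*Tariq₄* does not c-command the anaphor → cannot bind it.
*Hamid₅* does not c-command the anaphor → cannot bind it.

{2}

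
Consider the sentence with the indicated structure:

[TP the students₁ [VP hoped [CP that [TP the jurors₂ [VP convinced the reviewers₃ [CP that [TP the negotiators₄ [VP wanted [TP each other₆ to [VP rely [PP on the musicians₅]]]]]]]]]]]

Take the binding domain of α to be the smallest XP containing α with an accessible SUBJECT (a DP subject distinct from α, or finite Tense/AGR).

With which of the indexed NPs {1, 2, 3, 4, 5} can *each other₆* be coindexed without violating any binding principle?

*each other* is an anaphor, so Principle A applies: it must be bound in its binding domain.
Binding domain of *each other₆*: the embedded TP, whose subject is the negotiators₄.
*the students₁* c-commands the anaphor but is outside its binding domain → cannot satisfy Principle A.
*the jurors₂* c-commands the anaphor but is outside its binding domain → cannot satisfy Principle A.
*the reviewers₃* c-commands the anaphor but is outside its binding domain → cannot satisfy Principle A.
*the negotiators₄* c-commands the anaphor within its binding domain → licit binder.
*the musicians₅* does not c-command the anaphor → cannot bind it.

{4}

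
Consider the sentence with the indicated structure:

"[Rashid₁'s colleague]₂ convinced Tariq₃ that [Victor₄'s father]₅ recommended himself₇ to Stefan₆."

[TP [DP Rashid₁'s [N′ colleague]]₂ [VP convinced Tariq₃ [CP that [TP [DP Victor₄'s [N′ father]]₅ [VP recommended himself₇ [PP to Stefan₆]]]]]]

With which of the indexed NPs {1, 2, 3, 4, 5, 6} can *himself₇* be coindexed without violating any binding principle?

*himself* is an anaphor, so Principle A applies: it must be bound in its binding domain.
Binding domain of *himself₇*: the embedded TP, whose subject is [Victor₄'s father]₅.
*Rashid₁* does not c-command the anaphor → cannot bind it.
*[Rashid₁'s colleague]₂* c-commands the anaphor but is outside its binding domain → cannot satisfy Principle A.
*Tariq₃* c-commands the anaphor but is outside its binding domain → cannot satisfy Principle A.
*Victor₄* does not c-command the anaphor → cannot bind it.
*[Victor₄'s father]₅* c-commands the anaphor within its binding domain → licit binder.
*Stefan₆* does not c-command the anaphor → cannot bind it.

{5}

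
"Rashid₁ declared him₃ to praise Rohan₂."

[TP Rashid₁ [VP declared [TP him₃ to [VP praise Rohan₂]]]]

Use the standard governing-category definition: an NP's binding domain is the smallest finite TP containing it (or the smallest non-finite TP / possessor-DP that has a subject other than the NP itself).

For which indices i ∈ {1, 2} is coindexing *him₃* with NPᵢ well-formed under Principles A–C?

*him* is a pronoun, so Principle B applies: it must be free in its binding domain.
Binding domain of *him₃*: the matrix TP, whose subject is Rashid₁.
*Rashid₁* c-commands the pronoun within its binding domain → coindexation would violate Principle B.
*Rohan₂*: the pronoun c-commands this R-expression → coindexation would violate Principle C on *Rohan₂*.

none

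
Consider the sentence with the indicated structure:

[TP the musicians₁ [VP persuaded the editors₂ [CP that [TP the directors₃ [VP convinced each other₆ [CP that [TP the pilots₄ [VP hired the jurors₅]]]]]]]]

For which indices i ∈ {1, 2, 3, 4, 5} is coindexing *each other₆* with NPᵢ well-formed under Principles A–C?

{3}

*each other* is an anaphor, so Principle A applies: it must be bound in its binding domain.
Binding domain of *each other₆*: the embedded TP, whose subject is the directors₃.
*the musicians₁* c-commands the anaphor but is outside its binding domain → cannot satisfy Principle A.
*the editors₂* c-commands the anaphor but is outside its binding domain → cannot satisfy Principle A.
*the directors₃* c-commands the anaphor within its binding domain → licit binder.
*the pilots₄* does not c-command the anaphor → cannot bind it.
*the jurors₅* does not c-command the anaphor → cannot bind it.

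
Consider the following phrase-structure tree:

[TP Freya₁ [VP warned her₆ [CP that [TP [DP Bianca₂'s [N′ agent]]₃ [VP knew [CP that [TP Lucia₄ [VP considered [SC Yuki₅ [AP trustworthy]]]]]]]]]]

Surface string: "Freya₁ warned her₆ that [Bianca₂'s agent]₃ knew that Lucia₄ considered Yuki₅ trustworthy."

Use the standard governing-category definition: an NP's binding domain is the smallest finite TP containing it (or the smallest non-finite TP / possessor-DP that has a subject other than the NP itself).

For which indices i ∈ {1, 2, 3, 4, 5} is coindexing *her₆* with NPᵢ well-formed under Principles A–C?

none

*her* is a pronoun, so Principle B applies: it must be free in its binding domain.
Binding domain of *her₆*: the matrix TP, whose subject is Freya₁.
*Freya₁* c-commands the pronoun within its binding domain → coindexation would violate Principle B.
*Bianca₂*: the pronoun c-commands this R-expression → coindexation would violate Principle C on *Bianca₂*.
*[Bianca₂'s agent]₃*: the pronoun c-commands this R-expression → coindexation would violate Principle C on *[Bianca₂'s agent]₃*.
*Lucia₄*: the pronoun c-commands this R-expression → coindexation would violate Principle C on *Lucia₄*.
*Yuki₅*: the pronoun c-commands this R-expression → coindexation would violate Principle C on *Yuki₅*.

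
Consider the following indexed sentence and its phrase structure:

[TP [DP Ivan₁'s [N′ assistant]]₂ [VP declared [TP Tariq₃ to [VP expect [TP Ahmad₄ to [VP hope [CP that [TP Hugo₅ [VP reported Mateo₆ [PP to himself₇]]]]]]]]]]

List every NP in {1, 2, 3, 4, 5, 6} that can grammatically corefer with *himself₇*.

*himself* is an anaphor, so Principle A applies: it must be bound in its binding domain.
Binding domain of *himself₇*: the embedded TP, whose subject is Hugo₅.
*Ivan₁* does not c-command the anaphor → cannot bind it.
*[Ivan₁'s assistant]₂* c-commands the anaphor but is outside its binding domain → cannot satisfy Principle A.
*Tariq₃* c-commands the anaphor but is outside its binding domain → cannot satisfy Principle A.
*Ahmad₄* c-commands the anaphor but is outside its binding domain → cannot satisfy Principle A.
*Hugo₅* c-commands the anaphor within its binding domain → licit binder.
*Mateo₆* c-commands the anaphor within its binding domain → licit binder.

{5, 6}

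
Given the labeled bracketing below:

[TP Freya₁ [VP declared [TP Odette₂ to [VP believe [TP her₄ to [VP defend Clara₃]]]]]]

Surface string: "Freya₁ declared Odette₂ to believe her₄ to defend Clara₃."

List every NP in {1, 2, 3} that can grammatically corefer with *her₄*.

*her* is a pronoun, so Principle B applies: it must be free in its binding domain.
Binding domain of *her₄*: the embedded TP, whose subject is Odette₂.
*Freya₁* c-commands the pronoun but from outside its binding domain, and is not c-commanded by it → coindexation permitted.
*Odette₂* c-commands the pronoun within its binding domain → coindexation would violate Principle B.
*Clara₃*: the pronoun c-commands this R-expression → coindexation would violate Principle C on *Clara₃*.

{1}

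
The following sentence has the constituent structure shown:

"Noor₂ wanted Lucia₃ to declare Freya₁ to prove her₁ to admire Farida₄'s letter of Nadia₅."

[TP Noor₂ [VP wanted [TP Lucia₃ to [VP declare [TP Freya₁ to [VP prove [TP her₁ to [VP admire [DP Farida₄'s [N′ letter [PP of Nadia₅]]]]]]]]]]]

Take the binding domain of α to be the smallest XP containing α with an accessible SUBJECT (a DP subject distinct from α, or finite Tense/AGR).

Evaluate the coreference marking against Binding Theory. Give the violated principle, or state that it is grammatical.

Principle B

The two coindexed NPs are *Freya₁* and *her₁*.
*her₁* is a pronoun. Its binding domain is the embedded TP, whose subject is Freya₁.
*Freya₁* c-commands it within that domain and carries the same index.
The pronoun is locally bound → Principle B violation.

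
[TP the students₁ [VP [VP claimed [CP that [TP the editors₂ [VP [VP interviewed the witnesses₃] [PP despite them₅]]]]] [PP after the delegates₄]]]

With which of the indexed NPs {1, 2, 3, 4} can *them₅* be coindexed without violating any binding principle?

{1, 3, 4}

*them* is a pronoun, so Principle B applies: it must be free in its binding domain.
Binding domain of *them₅*: the embedded TP, whose subject is the editors₂.
*the students₁* c-commands the pronoun but from outside its binding domain, and is not c-commanded by it → coindexation permitted.
*the editors₂* c-commands the pronoun within its binding domain → coindexation would violate Principle B.
*the witnesses₃* and the pronoun do not c-command one another → neither Principle B nor Principle C is at stake; coindexation permitted.
*the delegates₄* and the pronoun do not c-command one another → neither Principle B nor Principle C is at stake; coindexation permitted.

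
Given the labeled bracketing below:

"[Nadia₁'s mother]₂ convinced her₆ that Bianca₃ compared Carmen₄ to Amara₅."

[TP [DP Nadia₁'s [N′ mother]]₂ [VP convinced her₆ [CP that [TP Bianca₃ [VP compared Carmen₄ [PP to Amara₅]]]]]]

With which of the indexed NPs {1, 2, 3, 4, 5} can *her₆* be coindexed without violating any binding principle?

{1}

*her* is a pronoun, so Principle B applies: it must be free in its binding domain.
Binding domain of *her₆*: the matrix TP, whose subject is [Nadia₁'s mother]₂.
*Nadia₁* and the pronoun do not c-command one another → neither Principle B nor Principle C is at stake; coindexation permitted.
*[Nadia₁'s mother]₂* c-commands the pronoun within its binding domain → coindexation would violate Principle B.
*Bianca₃*: the pronoun c-commands this R-expression → coindexation would violate Principle C on *Bianca₃*.
*Carmen₄*: the pronoun c-commands this R-expression → coindexation would violate Principle C on *Carmen₄*.
*Amara₅*: the pronoun c-commands this R-expression → coindexation would violate Principle C on *Amara₅*.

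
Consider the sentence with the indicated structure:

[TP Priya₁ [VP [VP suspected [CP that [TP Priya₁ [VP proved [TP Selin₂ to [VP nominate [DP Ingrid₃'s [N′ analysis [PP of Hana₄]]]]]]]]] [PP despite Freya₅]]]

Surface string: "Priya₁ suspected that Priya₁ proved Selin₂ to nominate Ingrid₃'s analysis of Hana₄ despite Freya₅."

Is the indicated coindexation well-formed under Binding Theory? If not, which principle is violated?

Principle C

The two coindexed NPs are *Priya₁* (the higher occurrence) and *Priya₁* (the lower occurrence).
*Priya₁* (the lower occurrence) is an R-expression. Principle C requires it to be free everywhere.
*Priya₁* (the higher occurrence) c-commands it and carries the same index.
The R-expression is bound → Principle C violation.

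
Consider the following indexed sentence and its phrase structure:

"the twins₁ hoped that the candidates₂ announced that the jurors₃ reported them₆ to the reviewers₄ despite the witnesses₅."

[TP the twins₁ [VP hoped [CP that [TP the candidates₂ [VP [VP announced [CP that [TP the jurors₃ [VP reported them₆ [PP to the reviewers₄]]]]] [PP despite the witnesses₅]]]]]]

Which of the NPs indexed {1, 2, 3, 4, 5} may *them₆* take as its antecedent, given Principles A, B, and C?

{1, 2, 5}

*them* is a pronoun, so Principle B applies: it must be free in its binding domain.
Binding domain of *them₆*: the embedded TP, whose subject is the jurors₃.
*the twins₁* c-commands the pronoun but from outside its binding domain, and is not c-commanded by it → coindexation permitted.
*the candidates₂* c-commands the pronoun but from outside its binding domain, and is not c-commanded by it → coindexation permitted.
*the jurors₃* c-commands the pronoun within its binding domain → coindexation would violate Principle B.
*the reviewers₄*: the pronoun c-commands this R-expression → coindexation would violate Principle C on *the reviewers₄*.
*the witnesses₅* and the pronoun do not c-command one another → neither Principle B nor Principle C is at stake; coindexation permitted.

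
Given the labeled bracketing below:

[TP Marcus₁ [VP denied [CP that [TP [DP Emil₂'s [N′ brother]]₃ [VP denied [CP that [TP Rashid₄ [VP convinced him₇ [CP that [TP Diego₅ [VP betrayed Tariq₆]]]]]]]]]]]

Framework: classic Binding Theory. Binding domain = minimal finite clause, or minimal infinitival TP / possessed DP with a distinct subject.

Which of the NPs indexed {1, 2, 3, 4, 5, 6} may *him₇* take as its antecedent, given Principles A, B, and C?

{1, 2, 3}

*him* is a pronoun, so Principle B applies: it must be free in its binding domain.
Binding domain of *him₇*: the embedded TP, whose subject is Rashid₄.
*Marcus₁* c-commands the pronoun but from outside its binding domain, and is not c-commanded by it → coindexation permitted.
*Emil₂* and the pronoun do not c-command one another → neither Principle B nor Principle C is at stake; coindexation permitted.
*[Emil₂'s brother]₃* c-commands the pronoun but from outside its binding domain, and is not c-commanded by it → coindexation permitted.
*Rashid₄* c-commands the pronoun within its binding domain → coindexation would violate Principle B.
*Diego₅*: the pronoun c-commands this R-expression → coindexation would violate Principle C on *Diego₅*.
*Tariq₆*: the pronoun c-commands this R-expression → coindexation would violate Principle C on *Tariq₆*.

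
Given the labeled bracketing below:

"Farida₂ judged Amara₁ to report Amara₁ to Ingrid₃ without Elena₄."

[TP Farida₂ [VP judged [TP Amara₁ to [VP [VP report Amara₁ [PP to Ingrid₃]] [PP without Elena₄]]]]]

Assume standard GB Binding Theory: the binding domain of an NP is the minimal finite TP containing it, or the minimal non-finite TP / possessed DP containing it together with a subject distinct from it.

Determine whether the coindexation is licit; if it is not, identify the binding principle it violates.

The two coindexed NPs are *Amara₁* (the higher occurrence) and *Amara₁* (the lower occurrence).
*Amara₁* (the lower occurrence) is an R-expression. Principle C requires it to be free everywhere.
*Amara₁* (the higher occurrence) c-commands it and carries the same index.
The R-expression is bound → Principle C violation.

Principle C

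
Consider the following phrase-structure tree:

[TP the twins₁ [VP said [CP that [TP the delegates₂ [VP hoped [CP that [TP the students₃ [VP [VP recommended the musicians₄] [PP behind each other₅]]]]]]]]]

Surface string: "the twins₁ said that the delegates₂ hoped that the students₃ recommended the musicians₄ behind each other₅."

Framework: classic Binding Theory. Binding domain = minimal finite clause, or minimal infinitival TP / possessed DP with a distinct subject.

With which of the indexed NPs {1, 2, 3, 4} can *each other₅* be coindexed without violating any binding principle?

{3}

*each other* is an anaphor, so Principle A applies: it must be bound in its binding domain.
Binding domain of *each other₅*: the embedded TP, whose subject is the students₃.
*the twins₁* c-commands the anaphor but is outside its binding domain → cannot satisfy Principle A.
*the delegates₂* c-commands the anaphor but is outside its binding domain → cannot satisfy Principle A.
*the students₃* c-commands the anaphor within its binding domain → licit binder.
*the musicians₄* does not c-command the anaphor → cannot bind it.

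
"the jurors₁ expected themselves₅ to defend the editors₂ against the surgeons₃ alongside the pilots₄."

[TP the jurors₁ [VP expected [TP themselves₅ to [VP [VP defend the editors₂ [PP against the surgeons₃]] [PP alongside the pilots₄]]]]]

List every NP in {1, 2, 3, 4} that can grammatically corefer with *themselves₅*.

{1}

*themselves* is an anaphor, so Principle A applies: it must be bound in its binding domain.
Binding domain of *themselves₅*: the matrix TP, whose subject is the jurors₁.
*the jurors₁* c-commands the anaphor within its binding domain → licit binder.
*the editors₂* does not c-command the anaphor → cannot bind it.
*the surgeons₃* does not c-command the anaphor → cannot bind it.
*the pilots₄* does not c-command the anaphor → cannot bind it.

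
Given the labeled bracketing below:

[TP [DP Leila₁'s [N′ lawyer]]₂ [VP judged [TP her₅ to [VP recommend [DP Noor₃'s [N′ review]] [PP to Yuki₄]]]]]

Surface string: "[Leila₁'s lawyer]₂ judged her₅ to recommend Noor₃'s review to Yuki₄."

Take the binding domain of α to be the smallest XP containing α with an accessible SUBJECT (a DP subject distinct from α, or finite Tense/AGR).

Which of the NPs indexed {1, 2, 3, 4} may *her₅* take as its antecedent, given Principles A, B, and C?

{1}

*her* is a pronoun, so Principle B applies: it must be free in its binding domain.
Binding domain of *her₅*: the matrix TP, whose subject is [Leila₁'s lawyer]₂.
*Leila₁* and the pronoun do not c-command one another → neither Principle B nor Principle C is at stake; coindexation permitted.
*[Leila₁'s lawyer]₂* c-commands the pronoun within its binding domain → coindexation would violate Principle B.
*Noor₃*: the pronoun c-commands this R-expression → coindexation would violate Principle C on *Noor₃*.
*Yuki₄*: the pronoun c-commands this R-expression → coindexation would violate Principle C on *Yuki₄*.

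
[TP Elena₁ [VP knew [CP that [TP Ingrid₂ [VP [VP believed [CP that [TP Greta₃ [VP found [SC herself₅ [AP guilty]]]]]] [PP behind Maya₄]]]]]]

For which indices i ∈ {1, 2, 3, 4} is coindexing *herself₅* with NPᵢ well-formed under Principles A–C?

*herself* is an anaphor, so Principle A applies: it must be bound in its binding domain.
Binding domain of *herself₅*: the embedded TP, whose subject is Greta₃.
*Elena₁* c-commands the anaphor but is outside its binding domain → cannot satisfy Principle A.
*Ingrid₂* c-commands the anaphor but is outside its binding domain → cannot satisfy Principle A.
*Greta₃* c-commands the anaphor within its binding domain → licit binder.
*Maya₄* does not c-command the anaphor → cannot bind it.

{3}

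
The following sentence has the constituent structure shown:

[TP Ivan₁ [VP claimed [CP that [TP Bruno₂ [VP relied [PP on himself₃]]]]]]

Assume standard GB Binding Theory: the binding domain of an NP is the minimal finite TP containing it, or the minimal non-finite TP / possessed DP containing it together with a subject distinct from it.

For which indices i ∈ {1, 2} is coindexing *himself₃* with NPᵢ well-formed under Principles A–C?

*himself* is an anaphor, so Principle A applies: it must be bound in its binding domain.
Binding domain of *himself₃*: the embedded TP, whose subject is Bruno₂.
*Ivan₁* c-commands the anaphor but is outside its binding domain → cannot satisfy Principle A.
*Bruno₂* c-commands the anaphor within its binding domain → licit binder.

{2}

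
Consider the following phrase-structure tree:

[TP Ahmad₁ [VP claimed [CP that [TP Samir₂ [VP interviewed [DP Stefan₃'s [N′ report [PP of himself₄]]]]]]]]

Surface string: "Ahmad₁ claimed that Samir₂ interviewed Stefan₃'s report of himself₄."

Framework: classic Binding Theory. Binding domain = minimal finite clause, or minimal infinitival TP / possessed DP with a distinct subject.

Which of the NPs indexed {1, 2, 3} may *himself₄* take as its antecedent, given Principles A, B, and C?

{3}

*himself* is an anaphor, so Principle A applies: it must be bound in its binding domain.
Binding domain of *himself₄*: the possessed DP, whose subject is Stefan₃.
*Ahmad₁* c-commands the anaphor but is outside its binding domain → cannot satisfy Principle A.
*Samir₂* c-commands the anaphor but is outside its binding domain → cannot satisfy Principle A.
*Stefan₃* c-commands the anaphor within its binding domain → licit binder.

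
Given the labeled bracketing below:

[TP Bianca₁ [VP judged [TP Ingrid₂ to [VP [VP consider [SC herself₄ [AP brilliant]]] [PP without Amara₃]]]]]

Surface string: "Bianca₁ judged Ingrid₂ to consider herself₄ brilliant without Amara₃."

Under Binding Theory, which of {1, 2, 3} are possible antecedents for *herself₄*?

{2}

*herself* is an anaphor, so Principle A applies: it must be bound in its binding domain.
Binding domain of *herself₄*: the embedded TP, whose subject is Ingrid₂.
*Bianca₁* c-commands the anaphor but is outside its binding domain → cannot satisfy Principle A.
*Ingrid₂* c-commands the anaphor within its binding domain → licit binder.
*Amara₃* does not c-command the anaphor → cannot bind it.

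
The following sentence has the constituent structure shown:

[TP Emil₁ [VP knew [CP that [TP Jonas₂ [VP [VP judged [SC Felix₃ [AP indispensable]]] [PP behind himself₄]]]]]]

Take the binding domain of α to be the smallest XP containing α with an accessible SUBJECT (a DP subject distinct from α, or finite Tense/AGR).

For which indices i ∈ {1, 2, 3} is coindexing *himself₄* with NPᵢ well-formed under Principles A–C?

{2}

*himself* is an anaphor, so Principle A applies: it must be bound in its binding domain.
Binding domain of *himself₄*: the embedded TP, whose subject is Jonas₂.
*Emil₁* c-commands the anaphor but is outside its binding domain → cannot satisfy Principle A.
*Jonas₂* c-commands the anaphor within its binding domain → licit binder.
*Felix₃* does not c-command the anaphor → cannot bind it.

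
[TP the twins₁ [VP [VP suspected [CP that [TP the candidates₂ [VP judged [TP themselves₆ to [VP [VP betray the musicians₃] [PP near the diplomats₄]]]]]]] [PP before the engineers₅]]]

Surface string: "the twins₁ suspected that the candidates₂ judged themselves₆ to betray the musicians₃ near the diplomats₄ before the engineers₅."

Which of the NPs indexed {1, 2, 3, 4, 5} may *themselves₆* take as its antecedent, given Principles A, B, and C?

{2}

*themselves* is an anaphor, so Principle A applies: it must be bound in its binding domain.
Binding domain of *themselves₆*: the embedded TP, whose subject is the candidates₂.
*the twins₁* c-commands the anaphor but is outside its binding domain → cannot satisfy Principle A.
*the candidates₂* c-commands the anaphor within its binding domain → licit binder.
*the musicians₃* does not c-command the anaphor → cannot bind it.
*the diplomats₄* does not c-command the anaphor → cannot bind it.
*the engineers₅* does not c-command the anaphor → cannot bind it.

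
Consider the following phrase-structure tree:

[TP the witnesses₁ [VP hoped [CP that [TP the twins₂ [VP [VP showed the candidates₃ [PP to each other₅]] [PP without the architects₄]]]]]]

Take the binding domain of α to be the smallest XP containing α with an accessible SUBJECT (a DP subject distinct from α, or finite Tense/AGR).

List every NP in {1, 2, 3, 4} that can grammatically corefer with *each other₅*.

*each other* is an anaphor, so Principle A applies: it must be bound in its binding domain.
Binding domain of *each other₅*: the embedded TP, whose subject is the twins₂.
*the witnesses₁* c-commands the anaphor but is outside its binding domain → cannot satisfy Principle A.
*the twins₂* c-commands the anaphor within its binding domain → licit binder.
*the candidates₃* c-commands the anaphor within its binding domain → licit binder.
*the architects₄* does not c-command the anaphor → cannot bind it.

{2, 3}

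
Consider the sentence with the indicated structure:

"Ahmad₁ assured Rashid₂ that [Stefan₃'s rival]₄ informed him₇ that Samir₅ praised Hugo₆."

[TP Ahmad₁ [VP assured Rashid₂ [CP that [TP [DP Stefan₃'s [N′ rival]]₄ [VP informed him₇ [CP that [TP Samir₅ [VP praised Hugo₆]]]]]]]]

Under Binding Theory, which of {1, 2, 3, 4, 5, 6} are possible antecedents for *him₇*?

*him* is a pronoun, so Principle B applies: it must be free in its binding domain.
Binding domain of *him₇*: the embedded TP, whose subject is [Stefan₃'s rival]₄.
*Ahmad₁* c-commands the pronoun but from outside its binding domain, and is not c-commanded by it → coindexation permitted.
*Rashid₂* c-commands the pronoun but from outside its binding domain, and is not c-commanded by it → coindexation permitted.
*Stefan₃* and the pronoun do not c-command one another → neither Principle B nor Principle C is at stake; coindexation permitted.
*[Stefan₃'s rival]₄* c-commands the pronoun within its binding domain → coindexation would violate Principle B.
*Samir₅*: the pronoun c-commands this R-expression → coindexation would violate Principle C on *Samir₅*.
*Hugo₆*: the pronoun c-commands this R-expression → coindexation would violate Principle C on *Hugo₆*.

{1, 2, 3}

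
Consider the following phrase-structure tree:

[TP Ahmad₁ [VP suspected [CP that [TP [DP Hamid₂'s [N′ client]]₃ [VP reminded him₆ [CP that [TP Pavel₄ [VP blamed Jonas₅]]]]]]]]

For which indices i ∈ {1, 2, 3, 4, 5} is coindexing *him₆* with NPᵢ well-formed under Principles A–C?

*him* is a pronoun, so Principle B applies: it must be free in its binding domain.
Binding domain of *him₆*: the embedded TP, whose subject is [Hamid₂'s client]₃.
*Ahmad₁* c-commands the pronoun but from outside its binding domain, and is not c-commanded by it → coindexation permitted.
*Hamid₂* and the pronoun do not c-command one another → neither Principle B nor Principle C is at stake; coindexation permitted.
*[Hamid₂'s client]₃* c-commands the pronoun within its binding domain → coindexation would violate Principle B.
*Pavel₄*: the pronoun c-commands this R-expression → coindexation would violate Principle C on *Pavel₄*.
*Jonas₅*: the pronoun c-commands this R-expression → coindexation would violate Principle C on *Jonas₅*.

{1, 2}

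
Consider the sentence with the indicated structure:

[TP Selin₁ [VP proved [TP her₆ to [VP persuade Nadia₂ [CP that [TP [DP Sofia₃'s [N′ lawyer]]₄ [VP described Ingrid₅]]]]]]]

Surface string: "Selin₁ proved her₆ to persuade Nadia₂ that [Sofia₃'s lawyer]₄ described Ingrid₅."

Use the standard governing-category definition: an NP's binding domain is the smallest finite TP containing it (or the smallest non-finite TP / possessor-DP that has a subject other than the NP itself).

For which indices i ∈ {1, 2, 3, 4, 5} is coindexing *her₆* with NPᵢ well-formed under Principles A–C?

*her* is a pronoun, so Principle B applies: it must be free in its binding domain.
Binding domain of *her₆*: the matrix TP, whose subject is Selin₁.
*Selin₁* c-commands the pronoun within its binding domain → coindexation would violate Principle B.
*Nadia₂*: the pronoun c-commands this R-expression → coindexation would violate Principle C on *Nadia₂*.
*Sofia₃*: the pronoun c-commands this R-expression → coindexation would violate Principle C on *Sofia₃*.
*[Sofia₃'s lawyer]₄*: the pronoun c-commands this R-expression → coindexation would violate Principle C on *[Sofia₃'s lawyer]₄*.
*Ingrid₅*: the pronoun c-commands this R-expression → coindexation would violate Principle C on *Ingrid₅*.

none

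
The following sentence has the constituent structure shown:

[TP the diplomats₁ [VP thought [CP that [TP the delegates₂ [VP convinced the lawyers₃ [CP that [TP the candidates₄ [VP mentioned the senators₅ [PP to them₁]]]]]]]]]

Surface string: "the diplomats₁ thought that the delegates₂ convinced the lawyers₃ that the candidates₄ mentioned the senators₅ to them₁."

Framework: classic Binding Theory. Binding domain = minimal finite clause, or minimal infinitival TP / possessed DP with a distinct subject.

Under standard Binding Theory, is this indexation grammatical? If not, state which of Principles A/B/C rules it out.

grammatical

The two coindexed NPs are *the diplomats₁* and *them₁*.
*them₁* is a pronoun; its binding domain is the embedded TP, whose subject is the candidates₄. Within that domain it is c-commanded only by *the candidates₄*, *the senators₅*, which carry a different index — the pronoun is free locally, so Principle B holds.
*the diplomats₁* is an R-expression; *them₁* does not c-command it, and no other NP shares its index, so Principle C is satisfied.
All principles are respected.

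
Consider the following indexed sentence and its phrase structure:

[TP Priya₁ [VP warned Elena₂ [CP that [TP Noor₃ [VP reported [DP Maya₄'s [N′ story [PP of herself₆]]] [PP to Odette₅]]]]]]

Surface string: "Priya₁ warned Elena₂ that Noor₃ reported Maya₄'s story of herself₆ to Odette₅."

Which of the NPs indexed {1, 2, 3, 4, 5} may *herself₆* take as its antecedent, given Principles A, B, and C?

*herself* is an anaphor, so Principle A applies: it must be bound in its binding domain.
Binding domain of *herself₆*: the possessed DP, whose subject is Maya₄.
*Priya₁* c-commands the anaphor but is outside its binding domain → cannot satisfy Principle A.
*Elena₂* c-commands the anaphor but is outside its binding domain → cannot satisfy Principle A.
*Noor₃* c-commands the anaphor but is outside its binding domain → cannot satisfy Principle A.
*Maya₄* c-commands the anaphor within its binding domain → licit binder.
*Odette₅* does not c-command the anaphor → cannot bind it.

{4}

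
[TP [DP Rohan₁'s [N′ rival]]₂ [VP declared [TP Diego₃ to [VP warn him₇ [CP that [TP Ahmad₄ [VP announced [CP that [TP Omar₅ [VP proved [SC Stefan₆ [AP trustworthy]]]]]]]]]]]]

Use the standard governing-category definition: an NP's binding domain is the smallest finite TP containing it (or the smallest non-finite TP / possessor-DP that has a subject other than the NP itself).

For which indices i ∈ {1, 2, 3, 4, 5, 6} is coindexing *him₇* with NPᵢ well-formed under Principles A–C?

*him* is a pronoun, so Principle B applies: it must be free in its binding domain.
Binding domain of *him₇*: the embedded TP, whose subject is Diego₃.
*Rohan₁* and the pronoun do not c-command one another → neither Principle B nor Principle C is at stake; coindexation permitted.
*[Rohan₁'s rival]₂* c-commands the pronoun but from outside its binding domain, and is not c-commanded by it → coindexation permitted.
*Diego₃* c-commands the pronoun within its binding domain → coindexation would violate Principle B.
*Ahmad₄*: the pronoun c-commands this R-expression → coindexation would violate Principle C on *Ahmad₄*.
*Omar₅*: the pronoun c-commands this R-expression → coindexation would violate Principle C on *Omar₅*.
*Stefan₆*: the pronoun c-commands this R-expression → coindexation would violate Principle C on *Stefan₆*.

{1, 2}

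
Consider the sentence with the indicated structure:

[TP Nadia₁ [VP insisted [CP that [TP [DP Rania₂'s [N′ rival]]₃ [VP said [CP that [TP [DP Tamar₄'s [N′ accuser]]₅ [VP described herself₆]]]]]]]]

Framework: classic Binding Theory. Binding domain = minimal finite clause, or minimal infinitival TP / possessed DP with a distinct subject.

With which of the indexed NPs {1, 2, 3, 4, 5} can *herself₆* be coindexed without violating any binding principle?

*herself* is an anaphor, so Principle A applies: it must be bound in its binding domain.
Binding domain of *herself₆*: the embedded TP, whose subject is [Tamar₄'s accuser]₅.
*Nadia₁* c-commands the anaphor but is outside its binding domain → cannot satisfy Principle A.
*Rania₂* does not c-command the anaphor → cannot bind it.
*[Rania₂'s rival]₃* c-commands the anaphor but is outside its binding domain → cannot satisfy Principle A.
*Tamar₄* does not c-command the anaphor → cannot bind it.
*[Tamar₄'s accuser]₅* c-commands the anaphor within its binding domain → licit binder.

{5}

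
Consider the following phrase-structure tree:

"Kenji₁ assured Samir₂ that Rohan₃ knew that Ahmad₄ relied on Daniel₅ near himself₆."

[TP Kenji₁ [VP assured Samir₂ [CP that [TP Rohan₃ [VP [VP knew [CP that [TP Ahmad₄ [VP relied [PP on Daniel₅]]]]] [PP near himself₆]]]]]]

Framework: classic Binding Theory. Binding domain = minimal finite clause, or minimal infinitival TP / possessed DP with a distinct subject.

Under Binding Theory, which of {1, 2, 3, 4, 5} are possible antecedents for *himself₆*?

*himself* is an anaphor, so Principle A applies: it must be bound in its binding domain.
Binding domain of *himself₆*: the embedded TP, whose subject is Rohan₃.
*Kenji₁* c-commands the anaphor but is outside its binding domain → cannot satisfy Principle A.
*Samir₂* c-commands the anaphor but is outside its binding domain → cannot satisfy Principle A.
*Rohan₃* c-commands the anaphor within its binding domain → licit binder.
*Ahmad₄* does not c-command the anaphor → cannot bind it.
*Daniel₅* does not c-command the anaphor → cannot bind it.

{3}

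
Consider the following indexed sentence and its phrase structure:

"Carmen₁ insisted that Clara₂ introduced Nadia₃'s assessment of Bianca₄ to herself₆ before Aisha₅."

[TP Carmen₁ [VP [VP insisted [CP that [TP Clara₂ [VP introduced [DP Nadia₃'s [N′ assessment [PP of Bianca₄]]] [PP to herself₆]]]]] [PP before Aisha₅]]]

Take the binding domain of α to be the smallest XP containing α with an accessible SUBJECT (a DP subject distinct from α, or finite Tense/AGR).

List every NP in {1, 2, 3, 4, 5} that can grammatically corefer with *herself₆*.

{2}

*herself* is an anaphor, so Principle A applies: it must be bound in its binding domain.
Binding domain of *herself₆*: the embedded TP, whose subject is Clara₂.
*Carmen₁* c-commands the anaphor but is outside its binding domain → cannot satisfy Principle A.
*Clara₂* c-commands the anaphor within its binding domain → licit binder.
*Nadia₃* does not c-command the anaphor → cannot bind it.
*Bianca₄* does not c-command the anaphor → cannot bind it.
*Aisha₅* does not c-command the anaphor → cannot bind it.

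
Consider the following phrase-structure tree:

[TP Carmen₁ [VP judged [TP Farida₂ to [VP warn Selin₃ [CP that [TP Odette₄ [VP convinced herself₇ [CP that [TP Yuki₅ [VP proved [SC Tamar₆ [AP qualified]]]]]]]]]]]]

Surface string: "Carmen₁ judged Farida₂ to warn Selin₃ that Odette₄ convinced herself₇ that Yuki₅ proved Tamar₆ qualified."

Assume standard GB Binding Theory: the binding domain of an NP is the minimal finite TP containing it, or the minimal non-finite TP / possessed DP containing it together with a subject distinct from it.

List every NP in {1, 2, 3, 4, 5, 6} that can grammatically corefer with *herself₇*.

*herself* is an anaphor, so Principle A applies: it must be bound in its binding domain.
Binding domain of *herself₇*: the embedded TP, whose subject is Odette₄.
*Carmen₁* c-commands the anaphor but is outside its binding domain → cannot satisfy Principle A.
*Farida₂* c-commands the anaphor but is outside its binding domain → cannot satisfy Principle A.
*Selin₃* c-commands the anaphor but is outside its binding domain → cannot satisfy Principle A.
*Odette₄* c-commands the anaphor within its binding domain → licit binder.
*Yuki₅* does not c-command the anaphor → cannot bind it.
*Tamar₆* does not c-command the anaphor → cannot bind it.

{4}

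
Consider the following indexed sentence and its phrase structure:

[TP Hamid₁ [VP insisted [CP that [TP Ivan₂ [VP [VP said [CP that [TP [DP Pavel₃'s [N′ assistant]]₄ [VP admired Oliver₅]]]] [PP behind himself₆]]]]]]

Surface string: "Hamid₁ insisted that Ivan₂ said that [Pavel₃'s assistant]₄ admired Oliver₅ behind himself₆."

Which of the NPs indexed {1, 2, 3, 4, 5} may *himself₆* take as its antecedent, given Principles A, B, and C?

{2}

*himself* is an anaphor, so Principle A applies: it must be bound in its binding domain.
Binding domain of *himself₆*: the embedded TP, whose subject is Ivan₂.
*Hamid₁* c-commands the anaphor but is outside its binding domain → cannot satisfy Principle A.
*Ivan₂* c-commands the anaphor within its binding domain → licit binder.
*Pavel₃* does not c-command the anaphor → cannot bind it.
*[Pavel₃'s assistant]₄* does not c-command the anaphor → cannot bind it.
*Oliver₅* does not c-command the anaphor → cannot bind it.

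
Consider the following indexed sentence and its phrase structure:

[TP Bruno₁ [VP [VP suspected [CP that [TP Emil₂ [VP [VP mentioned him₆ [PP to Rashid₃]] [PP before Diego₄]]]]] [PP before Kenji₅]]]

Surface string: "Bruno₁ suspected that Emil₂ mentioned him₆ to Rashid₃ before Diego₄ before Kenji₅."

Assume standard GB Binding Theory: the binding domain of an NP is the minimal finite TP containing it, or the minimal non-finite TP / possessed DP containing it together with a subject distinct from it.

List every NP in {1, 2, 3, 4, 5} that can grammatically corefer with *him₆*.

*him* is a pronoun, so Principle B applies: it must be free in its binding domain.
Binding domain of *him₆*: the embedded TP, whose subject is Emil₂.
*Bruno₁* c-commands the pronoun but from outside its binding domain, and is not c-commanded by it → coindexation permitted.
*Emil₂* c-commands the pronoun within its binding domain → coindexation would violate Principle B.
*Rashid₃*: the pronoun c-commands this R-expression → coindexation would violate Principle C on *Rashid₃*.
*Diego₄* and the pronoun do not c-command one another → neither Principle B nor Principle C is at stake; coindexation permitted.
*Kenji₅* and the pronoun do not c-command one another → neither Principle B nor Principle C is at stake; coindexation permitted.

{1, 4, 5}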